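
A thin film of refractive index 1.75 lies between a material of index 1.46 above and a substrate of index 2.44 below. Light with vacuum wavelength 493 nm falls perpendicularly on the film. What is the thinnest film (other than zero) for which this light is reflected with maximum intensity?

141 nm

Ray reflecting at the top interface goes from n = 1.46 toward n = 1.75: a half-wave phase shift.
Ray reflecting at the bottom interface goes from n = 1.75 toward n = 2.44: a half-wave phase shift.
The two reflections carry the same phase change, so no net offset.
So the condition for constructive reflection is 2 n t = m λ.
Minimum nonzero at m = 1: t = λ / (2 n) = 493 / (2 × 1.75) = 141 nm.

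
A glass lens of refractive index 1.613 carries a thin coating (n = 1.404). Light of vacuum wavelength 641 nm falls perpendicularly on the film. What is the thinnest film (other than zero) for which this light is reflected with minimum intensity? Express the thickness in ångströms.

1141 Å

At the upper boundary (n = 1.0 to n = 1.404) the reflected ray undergoes a half-wave phase shift.
Bottom surface (1.404 → 1.613): reflection off a higher-index medium gives a half-wave phase shift.
Net: no relative phase inversion (both shifts match).
So the condition for destructive reflection is 2 n t = (m + ½) λ.
Minimum at m = 0: t = λ / (4 n) = 641 / (4 × 1.404) = 114 nm.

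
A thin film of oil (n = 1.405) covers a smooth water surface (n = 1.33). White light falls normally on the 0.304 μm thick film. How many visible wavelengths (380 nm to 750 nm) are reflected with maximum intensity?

1

Top surface (1.0 → 1.405): reflection off a higher-index medium gives a half-wave phase shift.
At the lower boundary (n = 1.405 to n = 1.33) the reflected ray undergoes no phase shift.
The two reflections differ by half a wavelength.
With one net inversion, constructive interference in reflection requires 2 n t = (m + ½) λ.
λ = 2 n t / (m + ½) = 854 / (m + ½) nm.
m=0: 1708 nm (IR); m=1: 569 nm (visible); m=2: 342 nm (UV).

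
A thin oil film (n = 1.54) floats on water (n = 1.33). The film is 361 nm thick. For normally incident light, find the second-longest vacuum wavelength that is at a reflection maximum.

At the upper boundary (n = 1.0 to n = 1.54) the reflected ray undergoes a half-wave phase shift.
Bottom surface (1.54 → 1.33): reflection off a lower-index medium gives no phase shift.
The two reflections differ by half a wavelength.
So the condition for constructive reflection is 2 n t = (m + ½) λ.
λ = 2 n t / (m + ½). The second-longest wavelength is m = 1: λ = 2 × 1.54 × 361 / 1.50 = 741 nm.

741 nm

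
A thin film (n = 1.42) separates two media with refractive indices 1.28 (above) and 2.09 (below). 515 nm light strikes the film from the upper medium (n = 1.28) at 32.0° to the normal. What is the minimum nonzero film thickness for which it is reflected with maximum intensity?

At the upper boundary (n = 1.28 to n = 1.42) the reflected ray undergoes a half-wave phase shift.
Ray reflecting at the bottom interface goes from n = 1.42 toward n = 2.09: a half-wave phase shift.
The two reflections carry the same phase change, so no net offset.
So the condition for constructive reflection is 2 n t cos θ_r = m λ.
Snell's law: 1.28 sin 32.0° = 1.42 sin θ_r → sin θ_r = 0.478, cos θ_r = 0.879.
Minimum nonzero at m = 1: t = λ / (2 n cos θ_r) = 515 / (2 × 1.42 × 0.879) = 206 nm.

206 nm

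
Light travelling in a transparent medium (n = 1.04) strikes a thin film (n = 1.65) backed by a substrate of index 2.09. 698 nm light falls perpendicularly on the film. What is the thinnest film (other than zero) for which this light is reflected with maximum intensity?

Ray reflecting at the top interface goes from n = 1.04 toward n = 1.65: a half-wave phase shift.
Bottom surface (1.65 → 2.09): reflection off a higher-index medium gives a half-wave phase shift.
Zero or two π shifts → no net half-wave offset.
For maximum reflection here: 2 n t = m λ.
Minimum nonzero at m = 1: t = λ / (2 n) = 698 / (2 × 1.65) = 212 nm.

212 nm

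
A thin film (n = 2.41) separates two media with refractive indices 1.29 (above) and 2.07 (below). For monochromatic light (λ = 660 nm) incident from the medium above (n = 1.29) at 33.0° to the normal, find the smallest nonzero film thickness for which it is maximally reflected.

Ray reflecting at the top interface goes from n = 1.29 toward n = 2.41: a half-wave phase shift.
Bottom surface (2.41 → 2.07): reflection off a lower-index medium gives no phase shift.
Net: one phase inversion between the two reflected rays.
So the condition for constructive reflection is 2 n t cos θ_r = (m + ½) λ.
Snell's law: 1.29 sin 33.0° = 2.41 sin θ_r → sin θ_r = 0.292, cos θ_r = 0.957.
Minimum at m = 0: t = λ / (4 n cos θ_r) = 660 / (4 × 2.41 × 0.957) = 71.6 nm.

71.6 nm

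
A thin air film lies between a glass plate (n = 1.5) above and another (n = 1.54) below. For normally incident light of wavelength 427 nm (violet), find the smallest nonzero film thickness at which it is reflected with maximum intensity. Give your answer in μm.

0.107 μm

Ray reflecting at the top interface goes from n = 1.5 toward n = 1.0: no phase shift.
Ray reflecting at the bottom interface goes from n = 1.0 toward n = 1.54: a half-wave phase shift.
Exactly one π shift → a net half-wave offset.
For maximum reflection here: 2 n t = (m + ½) λ.
Minimum at m = 0: t = λ / (4 n) = 427 / (4 × 1.0) = 107 nm.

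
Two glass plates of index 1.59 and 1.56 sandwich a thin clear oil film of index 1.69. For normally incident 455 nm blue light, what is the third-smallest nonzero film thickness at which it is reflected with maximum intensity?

At the upper boundary (n = 1.59 to n = 1.69) the reflected ray undergoes a half-wave phase shift.
At the lower boundary (n = 1.69 to n = 1.56) the reflected ray undergoes no phase shift.
The two reflections differ by half a wavelength.
For strong reflection here: 2 n t = (m + ½) λ.
The third-smallest nonzero thickness corresponds to m = 2: t = (m + ½) λ / (2 n) = 2.50 × 455 / (2 × 1.69) = 337 nm.

337 nm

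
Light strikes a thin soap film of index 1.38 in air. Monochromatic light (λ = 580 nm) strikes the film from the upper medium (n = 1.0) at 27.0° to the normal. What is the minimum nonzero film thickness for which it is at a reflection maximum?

Top surface (1.0 → 1.38): reflection off a higher-index medium gives a half-wave phase shift.
At the lower boundary (n = 1.38 to n = 1.0) the reflected ray undergoes no phase shift.
The two reflections differ by half a wavelength.
So the condition for constructive reflection is 2 n t cos θ_r = (m + ½) λ.
Snell's law: 1.0 sin 27.0° = 1.38 sin θ_r → sin θ_r = 0.329, cos θ_r = 0.944.
Minimum at m = 0: t = λ / (4 n cos θ_r) = 580 / (4 × 1.38 × 0.944) = 111 nm.

111 nm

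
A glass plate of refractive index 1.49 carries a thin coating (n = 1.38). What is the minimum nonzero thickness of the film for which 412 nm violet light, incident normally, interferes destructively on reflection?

74.6 nm

Top surface (1.0 → 1.38): reflection off a higher-index medium gives a half-wave phase shift.
Bottom surface (1.38 → 1.49): reflection off a higher-index medium gives a half-wave phase shift.
Zero or two π shifts → no net half-wave offset.
For minimum reflection here: 2 n t = (m + ½) λ.
Minimum at m = 0: t = λ / (4 n) = 412 / (4 × 1.38) = 74.6 nm.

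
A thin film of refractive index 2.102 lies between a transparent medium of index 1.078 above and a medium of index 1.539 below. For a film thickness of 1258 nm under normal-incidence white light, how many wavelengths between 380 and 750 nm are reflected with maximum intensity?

7

At the upper boundary (n = 1.078 to n = 2.102) the reflected ray undergoes a half-wave phase shift.
At the lower boundary (n = 2.102 to n = 1.539) the reflected ray undergoes no phase shift.
The two reflections differ by half a wavelength.
So the condition for constructive reflection is 2 n t = (m + ½) λ.
λ = 2 n t / (m + ½) = 5289 / (m + ½) nm.
m=6: 814 nm (IR); m=7: 705 nm (visible); m=8: 622 nm (visible); m=9: 557 nm (visible); m=10: 504 nm (visible); m=11: 460 nm (visible); m=12: 423 nm (visible); m=13: 392 nm (visible); m=14: 365 nm (UV).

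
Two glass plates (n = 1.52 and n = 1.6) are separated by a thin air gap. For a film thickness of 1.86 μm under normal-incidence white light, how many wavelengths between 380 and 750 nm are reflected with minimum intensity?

Ray reflecting at the top interface goes from n = 1.52 toward n = 1.0: no phase shift.
Bottom surface (1.0 → 1.6): reflection off a higher-index medium gives a half-wave phase shift.
Exactly one π shift → a net half-wave offset.
So the condition for destructive reflection is 2 n t = m λ.
λ = 2 n t / m = 3720 / m nm.
m=4: 930 nm (IR); m=5: 744 nm (visible); m=6: 620 nm (visible); m=7: 531 nm (visible); m=8: 465 nm (visible); m=9: 413 nm (visible); m=10: 372 nm (UV).

5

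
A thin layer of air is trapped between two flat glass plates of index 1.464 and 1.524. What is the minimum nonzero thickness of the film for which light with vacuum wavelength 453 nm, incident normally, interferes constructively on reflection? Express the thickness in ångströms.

At the upper boundary (n = 1.464 to n = 1.0) the reflected ray undergoes no phase shift.
At the lower boundary (n = 1.0 to n = 1.524) the reflected ray undergoes a half-wave phase shift.
Exactly one π shift → a net half-wave offset.
So the condition for constructive reflection is 2 n t = (m + ½) λ.
Minimum at m = 0: t = λ / (4 n) = 453 / (4 × 1.0) = 113 nm.

1133 Å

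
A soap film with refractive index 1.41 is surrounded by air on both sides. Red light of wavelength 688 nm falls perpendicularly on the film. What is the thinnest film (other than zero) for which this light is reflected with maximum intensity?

Ray reflecting at the top interface goes from n = 1.0 toward n = 1.41: a half-wave phase shift.
Bottom surface (1.41 → 1.0): reflection off a lower-index medium gives no phase shift.
Exactly one π shift → a net half-wave offset.
So the condition for constructive reflection is 2 n t = (m + ½) λ.
Minimum at m = 0: t = λ / (4 n) = 688 / (4 × 1.41) = 122 nm.

122 nm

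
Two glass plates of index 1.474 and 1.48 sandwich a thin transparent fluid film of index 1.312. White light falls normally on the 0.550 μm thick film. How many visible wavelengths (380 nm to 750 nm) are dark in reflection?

Ray reflecting at the top interface goes from n = 1.474 toward n = 1.312: no phase shift.
At the lower boundary (n = 1.312 to n = 1.48) the reflected ray undergoes a half-wave phase shift.
Net: one phase inversion between the two reflected rays.
For minimum reflection here: 2 n t = m λ.
λ = 2 n t / m = 1443 / m nm.
m=1: 1443 nm (IR); m=2: 722 nm (visible); m=3: 481 nm (visible); m=4: 361 nm (UV).

2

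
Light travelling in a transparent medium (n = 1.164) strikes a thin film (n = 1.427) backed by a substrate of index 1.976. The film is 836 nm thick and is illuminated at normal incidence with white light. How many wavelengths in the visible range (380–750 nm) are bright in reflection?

3

Ray reflecting at the top interface goes from n = 1.164 toward n = 1.427: a half-wave phase shift.
At the lower boundary (n = 1.427 to n = 1.976) the reflected ray undergoes a half-wave phase shift.
Zero or two π shifts → no net half-wave offset.
For bright reflection here: 2 n t = m λ.
λ = 2 n t / m = 2386 / m nm.
m=3: 795 nm (IR); m=4: 596 nm (visible); m=5: 477 nm (visible); m=6: 398 nm (visible); m=7: 341 nm (UV).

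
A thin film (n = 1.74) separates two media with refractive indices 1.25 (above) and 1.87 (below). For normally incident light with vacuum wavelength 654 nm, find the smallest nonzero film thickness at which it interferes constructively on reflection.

188 nm

Top surface (1.25 → 1.74): reflection off a higher-index medium gives a half-wave phase shift.
At the lower boundary (n = 1.74 to n = 1.87) the reflected ray undergoes a half-wave phase shift.
The two reflections carry the same phase change, so no net offset.
So the condition for constructive reflection is 2 n t = m λ.
Minimum nonzero at m = 1: t = λ / (2 n) = 654 / (2 × 1.74) = 188 nm.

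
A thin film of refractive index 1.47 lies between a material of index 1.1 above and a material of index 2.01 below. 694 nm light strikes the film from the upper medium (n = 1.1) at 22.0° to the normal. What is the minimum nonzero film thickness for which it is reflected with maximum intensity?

246 nm

Top surface (1.1 → 1.47): reflection off a higher-index medium gives a half-wave phase shift.
Bottom surface (1.47 → 2.01): reflection off a higher-index medium gives a half-wave phase shift.
The two reflections carry the same phase change, so no net offset.
With no net inversion, constructive interference in reflection requires 2 n t cos θ_r = m λ.
Snell's law: 1.1 sin 22.0° = 1.47 sin θ_r → sin θ_r = 0.280, cos θ_r = 0.960.
Minimum nonzero at m = 1: t = λ / (2 n cos θ_r) = 694 / (2 × 1.47 × 0.960) = 246 nm.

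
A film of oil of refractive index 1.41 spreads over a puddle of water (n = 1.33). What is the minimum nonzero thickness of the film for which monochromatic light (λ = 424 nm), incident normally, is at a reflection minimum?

150 nm

At the upper boundary (n = 1.0 to n = 1.41) the reflected ray undergoes a half-wave phase shift.
Ray reflecting at the bottom interface goes from n = 1.41 toward n = 1.33: no phase shift.
The two reflections differ by half a wavelength.
So the condition for destructive reflection is 2 n t = m λ.
Minimum nonzero at m = 1: t = λ / (2 n) = 424 / (2 × 1.41) = 150 nm.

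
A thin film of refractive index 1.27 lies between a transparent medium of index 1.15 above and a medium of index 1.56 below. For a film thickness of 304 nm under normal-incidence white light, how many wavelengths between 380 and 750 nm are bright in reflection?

1

At the upper boundary (n = 1.15 to n = 1.27) the reflected ray undergoes a half-wave phase shift.
Bottom surface (1.27 → 1.56): reflection off a higher-index medium gives a half-wave phase shift.
Zero or two π shifts → no net half-wave offset.
So the condition for constructive reflection is 2 n t = m λ.
λ = 2 n t / m = 772 / m nm.
m=1: 772 nm (IR); m=2: 386 nm (visible); m=3: 257 nm (UV).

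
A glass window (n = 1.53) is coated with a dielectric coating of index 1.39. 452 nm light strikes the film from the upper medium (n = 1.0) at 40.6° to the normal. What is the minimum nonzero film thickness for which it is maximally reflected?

At the upper boundary (n = 1.0 to n = 1.39) the reflected ray undergoes a half-wave phase shift.
Bottom surface (1.39 → 1.53): reflection off a higher-index medium gives a half-wave phase shift.
Net: no relative phase inversion (both shifts match).
So the condition for constructive reflection is 2 n t cos θ_r = m λ.
Snell's law: 1.0 sin 40.6° = 1.39 sin θ_r → sin θ_r = 0.468, cos θ_r = 0.884.
Minimum nonzero at m = 1: t = λ / (2 n cos θ_r) = 452 / (2 × 1.39 × 0.884) = 184 nm.

184 nm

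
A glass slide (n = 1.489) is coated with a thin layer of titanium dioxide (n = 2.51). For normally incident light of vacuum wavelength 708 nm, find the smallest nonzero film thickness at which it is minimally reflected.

Ray reflecting at the top interface goes from n = 1.0 toward n = 2.51: a half-wave phase shift.
At the lower boundary (n = 2.51 to n = 1.489) the reflected ray undergoes no phase shift.
Net: one phase inversion between the two reflected rays.
For minimum reflection here: 2 n t = m λ.
Minimum nonzero at m = 1: t = λ / (2 n) = 708 / (2 × 2.51) = 141 nm.

141 nm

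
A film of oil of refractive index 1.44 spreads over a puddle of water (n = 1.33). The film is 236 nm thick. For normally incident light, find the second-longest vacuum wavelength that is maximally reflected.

453 nm

At the upper boundary (n = 1.0 to n = 1.44) the reflected ray undergoes a half-wave phase shift.
Bottom surface (1.44 → 1.33): reflection off a lower-index medium gives no phase shift.
The two reflections differ by half a wavelength.
For bright reflection here: 2 n t = (m + ½) λ.
λ = 2 n t / (m + ½). The second-longest wavelength is m = 1: λ = 2 × 1.44 × 236 / 1.50 = 453 nm.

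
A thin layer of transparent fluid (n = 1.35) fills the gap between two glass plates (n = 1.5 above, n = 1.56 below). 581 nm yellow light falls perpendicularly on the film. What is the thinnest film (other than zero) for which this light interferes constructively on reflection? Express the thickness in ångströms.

1076 Å

Ray reflecting at the top interface goes from n = 1.5 toward n = 1.35: no phase shift.
At the lower boundary (n = 1.35 to n = 1.56) the reflected ray undergoes a half-wave phase shift.
The two reflections differ by half a wavelength.
For maximum reflection here: 2 n t = (m + ½) λ.
Minimum at m = 0: t = λ / (4 n) = 581 / (4 × 1.35) = 108 nm.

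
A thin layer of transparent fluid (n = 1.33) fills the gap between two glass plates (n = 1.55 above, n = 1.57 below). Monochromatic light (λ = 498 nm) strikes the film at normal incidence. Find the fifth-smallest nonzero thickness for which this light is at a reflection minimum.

936 nm

At the upper boundary (n = 1.55 to n = 1.33) the reflected ray undergoes no phase shift.
Ray reflecting at the bottom interface goes from n = 1.33 toward n = 1.57: a half-wave phase shift.
Net: one phase inversion between the two reflected rays.
With one net inversion, destructive interference in reflection requires 2 n t = m λ.
The fifth-smallest nonzero thickness corresponds to m = 5: t = m λ / (2 n) = 5.00 × 498 / (2 × 1.33) = 936 nm.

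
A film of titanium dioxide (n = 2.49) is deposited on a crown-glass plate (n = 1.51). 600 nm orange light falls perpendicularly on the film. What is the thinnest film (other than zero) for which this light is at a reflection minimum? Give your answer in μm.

Top surface (1.0 → 2.49): reflection off a higher-index medium gives a half-wave phase shift.
Bottom surface (2.49 → 1.51): reflection off a lower-index medium gives no phase shift.
Net: one phase inversion between the two reflected rays.
So the condition for destructive reflection is 2 n t = m λ.
Minimum nonzero at m = 1: t = λ / (2 n) = 600 / (2 × 2.49) = 120 nm.

0.120 μm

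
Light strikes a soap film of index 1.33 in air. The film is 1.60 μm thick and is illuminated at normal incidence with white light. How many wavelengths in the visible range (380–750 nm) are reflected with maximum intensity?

At the upper boundary (n = 1.0 to n = 1.33) the reflected ray undergoes a half-wave phase shift.
Ray reflecting at the bottom interface goes from n = 1.33 toward n = 1.0: no phase shift.
Net: one phase inversion between the two reflected rays.
With one net inversion, constructive interference in reflection requires 2 n t = (m + ½) λ.
λ = 2 n t / (m + ½) = 4256 / (m + ½) nm.
m=5: 774 nm (IR); m=6: 655 nm (visible); m=7: 567 nm (visible); m=8: 501 nm (visible); m=9: 448 nm (visible); m=10: 405 nm (visible); m=11: 370 nm (UV).

5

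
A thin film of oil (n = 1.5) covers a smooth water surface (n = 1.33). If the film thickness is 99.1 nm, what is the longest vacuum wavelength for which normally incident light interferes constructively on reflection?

595 nm

At the upper boundary (n = 1.0 to n = 1.5) the reflected ray undergoes a half-wave phase shift.
Ray reflecting at the bottom interface goes from n = 1.5 toward n = 1.33: no phase shift.
The two reflections differ by half a wavelength.
For strong reflection here: 2 n t = (m + ½) λ.
λ = 2 n t / (m + ½). The longest wavelength is m = 0: λ = 2 × 1.5 × 99.1 / 0.500 = 595 nm.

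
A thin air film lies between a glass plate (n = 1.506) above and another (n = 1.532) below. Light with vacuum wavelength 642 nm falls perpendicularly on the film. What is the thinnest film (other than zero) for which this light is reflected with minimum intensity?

321 nm

Ray reflecting at the top interface goes from n = 1.506 toward n = 1.0: no phase shift.
Bottom surface (1.0 → 1.532): reflection off a higher-index medium gives a half-wave phase shift.
Net: one phase inversion between the two reflected rays.
With one net inversion, destructive interference in reflection requires 2 n t = m λ.
Minimum nonzero at m = 1: t = λ / (2 n) = 642 / (2 × 1.0) = 321 nm.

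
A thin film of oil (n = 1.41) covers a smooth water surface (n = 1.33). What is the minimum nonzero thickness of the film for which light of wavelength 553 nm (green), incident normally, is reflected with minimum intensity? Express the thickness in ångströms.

Ray reflecting at the top interface goes from n = 1.0 toward n = 1.41: a half-wave phase shift.
Bottom surface (1.41 → 1.33): reflection off a lower-index medium gives no phase shift.
Net: one phase inversion between the two reflected rays.
For dark reflection here: 2 n t = m λ.
Minimum nonzero at m = 1: t = λ / (2 n) = 553 / (2 × 1.41) = 196 nm.

1961 Å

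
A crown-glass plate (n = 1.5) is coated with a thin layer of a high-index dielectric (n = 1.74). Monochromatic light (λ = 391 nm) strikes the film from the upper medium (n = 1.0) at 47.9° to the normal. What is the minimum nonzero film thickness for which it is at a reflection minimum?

Top surface (1.0 → 1.74): reflection off a higher-index medium gives a half-wave phase shift.
Ray reflecting at the bottom interface goes from n = 1.74 toward n = 1.5: no phase shift.
Exactly one π shift → a net half-wave offset.
So the condition for destructive reflection is 2 n t cos θ_r = m λ.
Snell's law: 1.0 sin 47.9° = 1.74 sin θ_r → sin θ_r = 0.426, cos θ_r = 0.905.
Minimum nonzero at m = 1: t = λ / (2 n cos θ_r) = 391 / (2 × 1.74 × 0.905) = 124 nm.

124 nm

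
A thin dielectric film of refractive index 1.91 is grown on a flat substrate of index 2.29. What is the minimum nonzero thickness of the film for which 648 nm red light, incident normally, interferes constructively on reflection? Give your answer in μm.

At the upper boundary (n = 1.0 to n = 1.91) the reflected ray undergoes a half-wave phase shift.
Ray reflecting at the bottom interface goes from n = 1.91 toward n = 2.29: a half-wave phase shift.
Net: no relative phase inversion (both shifts match).
For maximum reflection here: 2 n t = m λ.
Minimum nonzero at m = 1: t = λ / (2 n) = 648 / (2 × 1.91) = 170 nm.

0.170 μm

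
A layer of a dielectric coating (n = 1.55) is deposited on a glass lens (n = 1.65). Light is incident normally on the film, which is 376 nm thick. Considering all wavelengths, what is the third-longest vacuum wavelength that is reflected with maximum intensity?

At the upper boundary (n = 1.0 to n = 1.55) the reflected ray undergoes a half-wave phase shift.
Ray reflecting at the bottom interface goes from n = 1.55 toward n = 1.65: a half-wave phase shift.
The two reflections carry the same phase change, so no net offset.
So the condition for constructive reflection is 2 n t = m λ.
λ = 2 n t / m. The third-longest wavelength is m = 3: λ = 2 × 1.55 × 376 / 3.00 = 389 nm.

389 nm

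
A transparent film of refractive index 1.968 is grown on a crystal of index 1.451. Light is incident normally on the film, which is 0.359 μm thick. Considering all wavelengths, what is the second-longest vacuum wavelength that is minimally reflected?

707 nm

At the upper boundary (n = 1.0 to n = 1.968) the reflected ray undergoes a half-wave phase shift.
Bottom surface (1.968 → 1.451): reflection off a lower-index medium gives no phase shift.
Exactly one π shift → a net half-wave offset.
With one net inversion, destructive interference in reflection requires 2 n t = m λ.
λ = 2 n t / m. The second-longest wavelength is m = 2: λ = 2 × 1.968 × 359 / 2.00 = 707 nm.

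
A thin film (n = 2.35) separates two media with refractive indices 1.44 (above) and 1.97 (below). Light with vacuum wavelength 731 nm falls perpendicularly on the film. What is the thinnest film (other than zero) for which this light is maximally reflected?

Top surface (1.44 → 2.35): reflection off a higher-index medium gives a half-wave phase shift.
Bottom surface (2.35 → 1.97): reflection off a lower-index medium gives no phase shift.
Exactly one π shift → a net half-wave offset.
With one net inversion, constructive interference in reflection requires 2 n t = (m + ½) λ.
Minimum at m = 0: t = λ / (4 n) = 731 / (4 × 2.35) = 77.8 nm.

77.8 nm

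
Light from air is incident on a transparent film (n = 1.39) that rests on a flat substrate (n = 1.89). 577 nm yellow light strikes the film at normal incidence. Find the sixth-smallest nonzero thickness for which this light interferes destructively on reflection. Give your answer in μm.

1.14 μm

Ray reflecting at the top interface goes from n = 1.0 toward n = 1.39: a half-wave phase shift.
Bottom surface (1.39 → 1.89): reflection off a higher-index medium gives a half-wave phase shift.
Zero or two π shifts → no net half-wave offset.
With no net inversion, destructive interference in reflection requires 2 n t = (m + ½) λ.
The sixth-smallest nonzero thickness corresponds to m = 5: t = (m + ½) λ / (2 n) = 5.50 × 577 / (2 × 1.39) = 1142 nm.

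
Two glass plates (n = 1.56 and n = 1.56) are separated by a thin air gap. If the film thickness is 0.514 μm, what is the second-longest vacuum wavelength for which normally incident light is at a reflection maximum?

685 nm

At the upper boundary (n = 1.56 to n = 1.0) the reflected ray undergoes no phase shift.
Bottom surface (1.0 → 1.56): reflection off a higher-index medium gives a half-wave phase shift.
Exactly one π shift → a net half-wave offset.
With one net inversion, constructive interference in reflection requires 2 n t = (m + ½) λ.
λ = 2 n t / (m + ½). The second-longest wavelength is m = 1: λ = 2 × 1.0 × 514 / 1.50 = 685 nm.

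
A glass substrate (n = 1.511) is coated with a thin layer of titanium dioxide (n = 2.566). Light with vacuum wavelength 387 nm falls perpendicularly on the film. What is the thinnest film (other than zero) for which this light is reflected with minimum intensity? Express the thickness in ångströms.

At the upper boundary (n = 1.0 to n = 2.566) the reflected ray undergoes a half-wave phase shift.
Ray reflecting at the bottom interface goes from n = 2.566 toward n = 1.511: no phase shift.
Net: one phase inversion between the two reflected rays.
With one net inversion, destructive interference in reflection requires 2 n t = m λ.
Minimum nonzero at m = 1: t = λ / (2 n) = 387 / (2 × 2.566) = 75.4 nm.

754 Å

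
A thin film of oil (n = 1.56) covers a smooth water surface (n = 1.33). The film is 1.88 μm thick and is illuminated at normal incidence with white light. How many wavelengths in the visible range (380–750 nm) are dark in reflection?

At the upper boundary (n = 1.0 to n = 1.56) the reflected ray undergoes a half-wave phase shift.
At the lower boundary (n = 1.56 to n = 1.33) the reflected ray undergoes no phase shift.
Exactly one π shift → a net half-wave offset.
For weak reflection here: 2 n t = m λ.
λ = 2 n t / m = 5866 / m nm.
m=7: 838 nm (IR); m=8: 733 nm (visible); m=9: 652 nm (visible); m=10: 587 nm (visible); m=11: 533 nm (visible); m=12: 489 nm (visible); m=13: 451 nm (visible); m=14: 419 nm (visible); m=15: 391 nm (visible); m=16: 367 nm (UV).

8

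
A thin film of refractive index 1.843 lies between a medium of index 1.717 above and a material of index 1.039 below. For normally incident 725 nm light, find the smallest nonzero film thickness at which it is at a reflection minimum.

At the upper boundary (n = 1.717 to n = 1.843) the reflected ray undergoes a half-wave phase shift.
At the lower boundary (n = 1.843 to n = 1.039) the reflected ray undergoes no phase shift.
Net: one phase inversion between the two reflected rays.
With one net inversion, destructive interference in reflection requires 2 n t = m λ.
Minimum nonzero at m = 1: t = λ / (2 n) = 725 / (2 × 1.843) = 197 nm.

197 nm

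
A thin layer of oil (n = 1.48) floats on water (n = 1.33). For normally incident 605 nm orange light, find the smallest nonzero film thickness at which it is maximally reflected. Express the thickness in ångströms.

Ray reflecting at the top interface goes from n = 1.0 toward n = 1.48: a half-wave phase shift.
Ray reflecting at the bottom interface goes from n = 1.48 toward n = 1.33: no phase shift.
Net: one phase inversion between the two reflected rays.
For strong reflection here: 2 n t = (m + ½) λ.
Minimum at m = 0: t = λ / (4 n) = 605 / (4 × 1.48) = 102 nm.

1022 Å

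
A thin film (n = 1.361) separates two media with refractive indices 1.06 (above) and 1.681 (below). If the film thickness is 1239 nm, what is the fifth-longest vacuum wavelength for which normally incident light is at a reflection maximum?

675 nm

At the upper boundary (n = 1.06 to n = 1.361) the reflected ray undergoes a half-wave phase shift.
Bottom surface (1.361 → 1.681): reflection off a higher-index medium gives a half-wave phase shift.
The two reflections carry the same phase change, so no net offset.
So the condition for constructive reflection is 2 n t = m λ.
λ = 2 n t / m. The fifth-longest wavelength is m = 5: λ = 2 × 1.361 × 1239 / 5.00 = 675 nm.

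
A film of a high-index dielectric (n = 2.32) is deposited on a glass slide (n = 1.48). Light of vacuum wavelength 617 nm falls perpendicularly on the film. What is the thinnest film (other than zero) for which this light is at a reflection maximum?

Top surface (1.0 → 2.32): reflection off a higher-index medium gives a half-wave phase shift.
Bottom surface (2.32 → 1.48): reflection off a lower-index medium gives no phase shift.
The two reflections differ by half a wavelength.
So the condition for constructive reflection is 2 n t = (m + ½) λ.
Minimum at m = 0: t = λ / (4 n) = 617 / (4 × 2.32) = 66.5 nm.

66.5 nm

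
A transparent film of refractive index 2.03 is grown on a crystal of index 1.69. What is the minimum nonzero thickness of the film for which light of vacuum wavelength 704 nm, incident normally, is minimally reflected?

173 nm

Ray reflecting at the top interface goes from n = 1.0 toward n = 2.03: a half-wave phase shift.
At the lower boundary (n = 2.03 to n = 1.69) the reflected ray undergoes no phase shift.
The two reflections differ by half a wavelength.
With one net inversion, destructive interference in reflection requires 2 n t = m λ.
Minimum nonzero at m = 1: t = λ / (2 n) = 704 / (2 × 2.03) = 173 nm.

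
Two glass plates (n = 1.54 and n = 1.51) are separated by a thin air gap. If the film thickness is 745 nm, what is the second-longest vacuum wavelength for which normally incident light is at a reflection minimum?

Top surface (1.54 → 1.0): reflection off a lower-index medium gives no phase shift.
Bottom surface (1.0 → 1.51): reflection off a higher-index medium gives a half-wave phase shift.
The two reflections differ by half a wavelength.
With one net inversion, destructive interference in reflection requires 2 n t = m λ.
λ = 2 n t / m. The second-longest wavelength is m = 2: λ = 2 × 1.0 × 745 / 2.00 = 745 nm.

745 nm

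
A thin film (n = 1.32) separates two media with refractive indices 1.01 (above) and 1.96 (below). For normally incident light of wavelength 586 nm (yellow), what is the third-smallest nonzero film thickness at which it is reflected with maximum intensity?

Ray reflecting at the top interface goes from n = 1.01 toward n = 1.32: a half-wave phase shift.
Ray reflecting at the bottom interface goes from n = 1.32 toward n = 1.96: a half-wave phase shift.
Zero or two π shifts → no net half-wave offset.
For maximum reflection here: 2 n t = m λ.
The third-smallest nonzero thickness corresponds to m = 3: t = m λ / (2 n) = 3.00 × 586 / (2 × 1.32) = 666 nm.

666 nm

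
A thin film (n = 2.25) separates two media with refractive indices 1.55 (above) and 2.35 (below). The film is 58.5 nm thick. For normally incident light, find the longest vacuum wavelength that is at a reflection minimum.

Top surface (1.55 → 2.25): reflection off a higher-index medium gives a half-wave phase shift.
Bottom surface (2.25 → 2.35): reflection off a higher-index medium gives a half-wave phase shift.
The two reflections carry the same phase change, so no net offset.
With no net inversion, destructive interference in reflection requires 2 n t = (m + ½) λ.
λ = 2 n t / (m + ½). The longest wavelength is m = 0: λ = 2 × 2.25 × 58.5 / 0.500 = 527 nm.

527 nm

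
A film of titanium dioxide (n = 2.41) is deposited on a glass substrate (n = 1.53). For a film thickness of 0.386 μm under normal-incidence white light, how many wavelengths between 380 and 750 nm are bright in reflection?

Top surface (1.0 → 2.41): reflection off a higher-index medium gives a half-wave phase shift.
Bottom surface (2.41 → 1.53): reflection off a lower-index medium gives no phase shift.
Exactly one π shift → a net half-wave offset.
So the condition for constructive reflection is 2 n t = (m + ½) λ.
λ = 2 n t / (m + ½) = 1861 / (m + ½) nm.
m=1: 1240 nm (IR); m=2: 744 nm (visible); m=3: 532 nm (visible); m=4: 413 nm (visible); m=5: 338 nm (UV).

3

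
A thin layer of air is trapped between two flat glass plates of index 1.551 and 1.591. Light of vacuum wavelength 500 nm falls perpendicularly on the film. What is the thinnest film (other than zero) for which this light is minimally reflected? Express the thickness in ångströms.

2500 Å

At the upper boundary (n = 1.551 to n = 1.0) the reflected ray undergoes no phase shift.
Bottom surface (1.0 → 1.591): reflection off a higher-index medium gives a half-wave phase shift.
Exactly one π shift → a net half-wave offset.
With one net inversion, destructive interference in reflection requires 2 n t = m λ.
Minimum nonzero at m = 1: t = λ / (2 n) = 500 / (2 × 1.0) = 250 nm.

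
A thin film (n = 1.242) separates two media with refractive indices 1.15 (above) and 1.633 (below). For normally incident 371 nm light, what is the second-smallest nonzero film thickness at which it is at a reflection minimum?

At the upper boundary (n = 1.15 to n = 1.242) the reflected ray undergoes a half-wave phase shift.
Bottom surface (1.242 → 1.633): reflection off a higher-index medium gives a half-wave phase shift.
Zero or two π shifts → no net half-wave offset.
For dark reflection here: 2 n t = (m + ½) λ.
The second-smallest nonzero thickness corresponds to m = 1: t = (m + ½) λ / (2 n) = 1.50 × 371 / (2 × 1.242) = 224 nm.

224 nm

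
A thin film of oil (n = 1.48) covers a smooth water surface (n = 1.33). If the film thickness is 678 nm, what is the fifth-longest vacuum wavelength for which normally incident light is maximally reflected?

446 nm

Top surface (1.0 → 1.48): reflection off a higher-index medium gives a half-wave phase shift.
Bottom surface (1.48 → 1.33): reflection off a lower-index medium gives no phase shift.
Net: one phase inversion between the two reflected rays.
So the condition for constructive reflection is 2 n t = (m + ½) λ.
λ = 2 n t / (m + ½). The fifth-longest wavelength is m = 4: λ = 2 × 1.48 × 678 / 4.50 = 446 nm.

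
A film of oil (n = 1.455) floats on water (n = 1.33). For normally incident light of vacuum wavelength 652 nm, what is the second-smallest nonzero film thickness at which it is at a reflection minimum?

At the upper boundary (n = 1.0 to n = 1.455) the reflected ray undergoes a half-wave phase shift.
At the lower boundary (n = 1.455 to n = 1.33) the reflected ray undergoes no phase shift.
Exactly one π shift → a net half-wave offset.
So the condition for destructive reflection is 2 n t = m λ.
The second-smallest nonzero thickness corresponds to m = 2: t = m λ / (2 n) = 2.00 × 652 / (2 × 1.455) = 448 nm.

448 nm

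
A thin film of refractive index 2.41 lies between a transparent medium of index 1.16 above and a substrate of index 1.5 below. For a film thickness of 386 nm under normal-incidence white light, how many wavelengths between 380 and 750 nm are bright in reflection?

Ray reflecting at the top interface goes from n = 1.16 toward n = 2.41: a half-wave phase shift.
Ray reflecting at the bottom interface goes from n = 2.41 toward n = 1.5: no phase shift.
Net: one phase inversion between the two reflected rays.
With one net inversion, constructive interference in reflection requires 2 n t = (m + ½) λ.
λ = 2 n t / (m + ½) = 1861 / (m + ½) nm.
m=1: 1240 nm (IR); m=2: 744 nm (visible); m=3: 532 nm (visible); m=4: 413 nm (visible); m=5: 338 nm (UV).

3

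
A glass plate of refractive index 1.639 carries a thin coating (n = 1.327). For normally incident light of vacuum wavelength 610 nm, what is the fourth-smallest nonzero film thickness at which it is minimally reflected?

804 nm

At the upper boundary (n = 1.0 to n = 1.327) the reflected ray undergoes a half-wave phase shift.
Bottom surface (1.327 → 1.639): reflection off a higher-index medium gives a half-wave phase shift.
Net: no relative phase inversion (both shifts match).
So the condition for destructive reflection is 2 n t = (m + ½) λ.
The fourth-smallest nonzero thickness corresponds to m = 3: t = (m + ½) λ / (2 n) = 3.50 × 610 / (2 × 1.327) = 804 nm.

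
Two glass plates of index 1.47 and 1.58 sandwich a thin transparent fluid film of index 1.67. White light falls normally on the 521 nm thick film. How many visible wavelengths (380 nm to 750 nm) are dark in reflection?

Ray reflecting at the top interface goes from n = 1.47 toward n = 1.67: a half-wave phase shift.
At the lower boundary (n = 1.67 to n = 1.58) the reflected ray undergoes no phase shift.
The two reflections differ by half a wavelength.
For minimum reflection here: 2 n t = m λ.
λ = 2 n t / m = 1740 / m nm.
m=2: 870 nm (IR); m=3: 580 nm (visible); m=4: 435 nm (visible); m=5: 348 nm (UV).

2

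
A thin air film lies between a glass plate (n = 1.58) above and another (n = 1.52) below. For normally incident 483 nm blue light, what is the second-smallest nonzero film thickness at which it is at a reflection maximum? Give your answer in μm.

Ray reflecting at the top interface goes from n = 1.58 toward n = 1.0: no phase shift.
Bottom surface (1.0 → 1.52): reflection off a higher-index medium gives a half-wave phase shift.
The two reflections differ by half a wavelength.
With one net inversion, constructive interference in reflection requires 2 n t = (m + ½) λ.
The second-smallest nonzero thickness corresponds to m = 1: t = (m + ½) λ / (2 n) = 1.50 × 483 / (2 × 1.0) = 362 nm.

0.362 μm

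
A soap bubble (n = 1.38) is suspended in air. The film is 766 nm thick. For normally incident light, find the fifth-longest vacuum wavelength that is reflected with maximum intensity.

Ray reflecting at the top interface goes from n = 1.0 toward n = 1.38: a half-wave phase shift.
Ray reflecting at the bottom interface goes from n = 1.38 toward n = 1.0: no phase shift.
The two reflections differ by half a wavelength.
So the condition for constructive reflection is 2 n t = (m + ½) λ.
λ = 2 n t / (m + ½). The fifth-longest wavelength is m = 4: λ = 2 × 1.38 × 766 / 4.50 = 470 nm.

470 nm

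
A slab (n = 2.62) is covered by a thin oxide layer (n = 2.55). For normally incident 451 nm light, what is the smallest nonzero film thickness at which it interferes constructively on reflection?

88.4 nm

Ray reflecting at the top interface goes from n = 1.0 toward n = 2.55: a half-wave phase shift.
Bottom surface (2.55 → 2.62): reflection off a higher-index medium gives a half-wave phase shift.
Zero or two π shifts → no net half-wave offset.
So the condition for constructive reflection is 2 n t = m λ.
The smallest nonzero thickness corresponds to m = 1: t = m λ / (2 n) = 1.00 × 451 / (2 × 2.55) = 88.4 nm.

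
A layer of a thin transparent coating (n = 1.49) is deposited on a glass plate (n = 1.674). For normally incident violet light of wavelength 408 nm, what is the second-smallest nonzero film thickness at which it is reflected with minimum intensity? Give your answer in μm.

0.205 μm

At the upper boundary (n = 1.0 to n = 1.49) the reflected ray undergoes a half-wave phase shift.
At the lower boundary (n = 1.49 to n = 1.674) the reflected ray undergoes a half-wave phase shift.
Net: no relative phase inversion (both shifts match).
With no net inversion, destructive interference in reflection requires 2 n t = (m + ½) λ.
The second-smallest nonzero thickness corresponds to m = 1: t = (m + ½) λ / (2 n) = 1.50 × 408 / (2 × 1.49) = 205 nm.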